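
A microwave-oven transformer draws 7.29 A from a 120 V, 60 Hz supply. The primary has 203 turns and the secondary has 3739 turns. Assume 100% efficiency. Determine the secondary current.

I_s/I_p = N_p/N_s, so I_s = 7.29 × 203/3739 = 0.396 A.

I_s ≈ 0.396 A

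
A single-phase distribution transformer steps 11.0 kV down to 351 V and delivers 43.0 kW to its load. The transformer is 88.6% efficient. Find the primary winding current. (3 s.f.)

P_in = P_out/η = 43000/0.886 = 48533 W.
I_p = P_in/V_p = 48533/11000 = 4.41 A.

I_p ≈ 4.41 A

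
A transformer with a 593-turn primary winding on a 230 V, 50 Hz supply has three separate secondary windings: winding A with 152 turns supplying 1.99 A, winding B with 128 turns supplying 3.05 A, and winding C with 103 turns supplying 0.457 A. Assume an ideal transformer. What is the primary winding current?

I_p ≈ 1.25 A

V_A = 230 × 152/593 = 58.954 V; V_B = 230 × 128/593 = 49.646 V; V_C = 230 × 103/593 = 39.949 V.
P_out = V_A I_A + V_B I_B + V_C I_C = 58.954×1.99 + 49.646×3.05 + 39.949×0.457 = 117.32 + 151.42 + 18.257 = 287.00 W.
Ideal ⇒ P_in = P_out, so I_p = P_out/V_p = 287.00/230 = 1.25 A.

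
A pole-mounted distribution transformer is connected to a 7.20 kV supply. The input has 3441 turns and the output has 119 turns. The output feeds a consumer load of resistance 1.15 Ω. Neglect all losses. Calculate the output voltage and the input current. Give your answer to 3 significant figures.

V_out ≈ 249 V, I_in ≈ 7.49 A

V_out = V_in × N_out/N_in = 7200 × 119/3441 = 249.00 V.
I_out = V_out/R = 249.00/1.15 = 216.52 A.
I_in = I_out × N_out/N_in = 216.52 × 119/3441 = 7.49 A.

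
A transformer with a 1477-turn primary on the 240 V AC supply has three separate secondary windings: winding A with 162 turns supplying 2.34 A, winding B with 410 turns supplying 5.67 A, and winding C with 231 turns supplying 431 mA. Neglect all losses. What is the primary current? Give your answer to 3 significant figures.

V_A = 240 × 162/1477 = 26.324 V; V_B = 240 × 410/1477 = 66.622 V; V_C = 240 × 231/1477 = 37.536 V.
P_out = V_A I_A + V_B I_B + V_C I_C = 26.324×2.34 + 66.622×5.67 + 37.536×0.431 = 61.597 + 377.74 + 16.178 = 455.52 W.
Ideal ⇒ P_in = P_out, so I_p = P_out/V_p = 455.52/240 = 1.90 A.

I_p ≈ 1.90 A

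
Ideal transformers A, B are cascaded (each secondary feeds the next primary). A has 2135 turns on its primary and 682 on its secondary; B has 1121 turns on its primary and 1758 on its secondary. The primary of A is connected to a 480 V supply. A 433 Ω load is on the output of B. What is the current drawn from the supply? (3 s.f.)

Secondary of A: V = 480.00 × 682/2135 = 153.33 V.
Secondary of B: V = 153.33 × 1758/1121 = 240.46 V.
I_load = 240.46/433 = 0.55533 A, so P_out = 240.46 × 0.55533 = 133.53 W.
All ideal ⇒ P_in = P_out, so I_supply = 133.53/480 = 0.278 A.

I_supply ≈ 0.278 A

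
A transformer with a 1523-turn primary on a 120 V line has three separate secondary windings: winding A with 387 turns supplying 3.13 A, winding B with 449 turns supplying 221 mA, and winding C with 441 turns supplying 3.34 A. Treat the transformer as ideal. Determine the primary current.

V_A = 120 × 387/1523 = 30.492 V; V_B = 120 × 449/1523 = 35.378 V; V_C = 120 × 441/1523 = 34.747 V.
P_out = V_A I_A + V_B I_B + V_C I_C = 30.492×3.13 + 35.378×0.221 + 34.747×3.34 = 95.441 + 7.8184 + 116.06 = 219.32 W.
Ideal ⇒ P_in = P_out, so I_p = P_out/V_p = 219.32/120 = 1.83 A.

I_p ≈ 1.83 A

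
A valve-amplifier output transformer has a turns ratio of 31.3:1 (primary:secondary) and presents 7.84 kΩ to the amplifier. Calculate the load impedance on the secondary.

Z_s = Z_p/(N_p/N_s)² = 7840/31.3² = 8.00 Ω.

Z_s ≈ 8.00 Ω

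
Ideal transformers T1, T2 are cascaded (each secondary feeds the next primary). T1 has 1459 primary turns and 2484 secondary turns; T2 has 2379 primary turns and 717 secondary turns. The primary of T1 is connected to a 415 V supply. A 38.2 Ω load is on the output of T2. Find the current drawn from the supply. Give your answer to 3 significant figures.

After T1: V = 415.00 × 2484/1459 = 706.55 V.
After T2: V = 706.55 × 717/2379 = 212.95 V.
I_load = 212.95/38.2 = 5.5745 A, so P_out = 212.95 × 5.5745 = 1187.1 W.
All ideal ⇒ P_in = P_out, so I_supply = 1187.1/415 = 2.86 A.

I_supply ≈ 2.86 A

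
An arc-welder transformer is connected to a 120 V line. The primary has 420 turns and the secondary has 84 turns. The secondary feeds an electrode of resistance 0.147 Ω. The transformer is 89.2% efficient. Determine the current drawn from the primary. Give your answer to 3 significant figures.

V_s = 120 × 84/420 = 24.000 V.
I_s = V_s/R = 24.000/0.147 = 163.27 A.
P_out = V_s I_s = 24.000 × 163.27 = 3918.4 W.
P_in = P_out/η = 3918.4/0.892 = 4392.8 W.
I_p = P_in/V_p = 4392.8/120 = 36.6 A.

I_p ≈ 36.6 A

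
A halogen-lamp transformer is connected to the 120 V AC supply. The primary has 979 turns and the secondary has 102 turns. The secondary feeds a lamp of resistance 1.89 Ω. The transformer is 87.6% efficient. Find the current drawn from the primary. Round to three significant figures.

V_s = 120 × 102/979 = 12.503 V.
I_s = V_s/R = 12.503/1.89 = 6.6151 A.
P_out = V_s I_s = 12.503 × 6.6151 = 82.706 W.
P_in = P_out/η = 82.706/0.876 = 94.413 W.
I_p = P_in/V_p = 94.413/120 = 0.787 A.

I_p ≈ 0.787 A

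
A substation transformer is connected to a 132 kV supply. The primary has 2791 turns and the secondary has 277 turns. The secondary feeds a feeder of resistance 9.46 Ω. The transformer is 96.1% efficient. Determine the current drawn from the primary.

V_s = 132000 × 277/2791 = 13101 V.
I_s = V_s/R = 13101/9.46 = 1384.8 A.
P_out = V_s I_s = 13101 × 1384.8 = 1.8142×10^7 W.
P_in = P_out/η = 1.8142×10^7/0.961 = 1.8879×10^7 W.
I_p = P_in/V_p = 1.8879×10^7/132000 = 143 A.

I_p ≈ 143 A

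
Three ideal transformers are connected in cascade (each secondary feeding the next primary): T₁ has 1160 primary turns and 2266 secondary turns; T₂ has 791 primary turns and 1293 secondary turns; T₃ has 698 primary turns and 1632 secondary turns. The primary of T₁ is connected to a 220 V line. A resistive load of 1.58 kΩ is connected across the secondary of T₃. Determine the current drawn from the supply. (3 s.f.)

I_supply ≈ 7.76 A

After T₁: V = 220.00 × 2266/1160 = 429.76 V.
After T₂: V = 429.76 × 1293/791 = 702.50 V.
After T₃: V = 702.50 × 1632/698 = 1642.5 V.
I_load = 1642.5/1580 = 1.0396 A, so P_out = 1642.5 × 1.0396 = 1707.5 W.
All ideal ⇒ P_in = P_out, so I_supply = 1707.5/220 = 7.76 A.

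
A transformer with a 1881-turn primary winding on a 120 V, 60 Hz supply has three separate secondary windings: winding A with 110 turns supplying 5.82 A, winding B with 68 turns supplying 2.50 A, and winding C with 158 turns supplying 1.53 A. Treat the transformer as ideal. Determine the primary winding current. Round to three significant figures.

V_A = 120 × 110/1881 = 7.0175 V; V_B = 120 × 68/1881 = 4.3381 V; V_C = 120 × 158/1881 = 10.080 V.
P_out = V_A I_A + V_B I_B + V_C I_C = 7.0175×5.82 + 4.3381×2.50 + 10.080×1.53 = 40.842 + 10.845 + 15.422 = 67.109 W.
Ideal ⇒ P_in = P_out, so I_p = P_out/V_p = 67.109/120 = 0.559 A.

I_p ≈ 0.559 A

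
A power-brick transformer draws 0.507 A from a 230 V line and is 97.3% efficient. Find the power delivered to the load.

P_in = V_p I_p = 230 × 0.507 = 116.61 W.
P_out = η P_in = 0.973 × 116.61 = 113 W.

P_out ≈ 113 W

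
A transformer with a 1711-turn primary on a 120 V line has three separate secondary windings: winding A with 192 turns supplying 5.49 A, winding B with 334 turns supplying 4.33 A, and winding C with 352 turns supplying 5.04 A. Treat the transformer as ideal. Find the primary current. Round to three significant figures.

V_A = 120 × 192/1711 = 13.466 V; V_B = 120 × 334/1711 = 23.425 V; V_C = 120 × 352/1711 = 24.687 V.
P_out = V_A I_A + V_B I_B + V_C I_C = 13.466×5.49 + 23.425×4.33 + 24.687×5.04 = 73.927 + 101.43 + 124.42 = 299.78 W.
Ideal ⇒ P_in = P_out, so I_p = P_out/V_p = 299.78/120 = 2.50 A.

I_p ≈ 2.50 A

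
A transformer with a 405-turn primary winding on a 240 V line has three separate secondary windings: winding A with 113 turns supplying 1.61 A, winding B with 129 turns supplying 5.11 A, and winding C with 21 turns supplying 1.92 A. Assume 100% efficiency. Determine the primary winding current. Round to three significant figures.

V_A = 240 × 113/405 = 66.963 V; V_B = 240 × 129/405 = 76.444 V; V_C = 240 × 21/405 = 12.444 V.
P_out = V_A I_A + V_B I_B + V_C I_C = 66.963×1.61 + 76.444×5.11 + 12.444×1.92 = 107.81 + 390.63 + 23.893 = 522.33 W.
Ideal ⇒ P_in = P_out, so I_p = P_out/V_p = 522.33/240 = 2.18 A.

I_p ≈ 2.18 A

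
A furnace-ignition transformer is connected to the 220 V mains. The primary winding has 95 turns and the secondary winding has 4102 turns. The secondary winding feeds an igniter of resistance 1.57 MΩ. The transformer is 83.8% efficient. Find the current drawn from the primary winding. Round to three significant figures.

I_p ≈ 0.312 A

V_s = 220 × 4102/95 = 9499.4 V.
I_s = V_s/R = 9499.4/(1.57×10^6) = 0.0060506 A.
P_out = V_s I_s = 9499.4 × 0.0060506 = 57.476 W.
P_in = P_out/η = 57.476/0.838 = 68.588 W.
I_p = P_in/V_p = 68.588/220 = 0.312 A.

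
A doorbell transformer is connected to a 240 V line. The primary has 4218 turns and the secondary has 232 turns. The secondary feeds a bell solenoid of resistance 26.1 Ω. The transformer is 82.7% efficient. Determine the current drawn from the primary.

V_s = 240 × 232/4218 = 13.201 V.
I_s = V_s/R = 13.201/26.1 = 0.50577 A.
P_out = V_s I_s = 13.201 × 0.50577 = 6.6764 W.
P_in = P_out/η = 6.6764/0.827 = 8.0731 W.
I_p = P_in/V_p = 8.0731/240 = 0.0336 A.

I_p ≈ 0.0336 A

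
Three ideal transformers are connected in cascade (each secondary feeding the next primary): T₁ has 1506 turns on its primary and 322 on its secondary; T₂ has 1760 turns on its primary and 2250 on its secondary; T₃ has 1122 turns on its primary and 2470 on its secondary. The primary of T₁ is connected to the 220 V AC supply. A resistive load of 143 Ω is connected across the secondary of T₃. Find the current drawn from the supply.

Secondary of T₁: V = 220.00 × 322/1506 = 47.039 V.
Secondary of T₂: V = 47.039 × 2250/1760 = 60.134 V.
Secondary of T₃: V = 60.134 × 2470/1122 = 132.38 V.
I_load = 132.38/143 = 0.92575 A, so P_out = 132.38 × 0.92575 = 122.55 W.
All ideal ⇒ P_in = P_out, so I_supply = 122.55/220 = 0.557 A.

I_supply ≈ 0.557 A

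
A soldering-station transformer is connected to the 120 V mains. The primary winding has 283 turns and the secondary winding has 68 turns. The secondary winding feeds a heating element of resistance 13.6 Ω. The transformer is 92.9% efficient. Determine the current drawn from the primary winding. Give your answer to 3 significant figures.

V_s = 120 × 68/283 = 28.834 V.
I_s = V_s/R = 28.834/13.6 = 2.1201 A.
P_out = V_s I_s = 28.834 × 2.1201 = 61.132 W.
P_in = P_out/η = 61.132/0.929 = 65.804 W.
I_p = P_in/V_p = 65.804/120 = 0.548 A.

I_p ≈ 0.548 A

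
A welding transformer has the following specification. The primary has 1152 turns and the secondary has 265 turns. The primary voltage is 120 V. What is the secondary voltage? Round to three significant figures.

V_s ≈ 27.6 V

V_s/V_p = N_s/N_p, so V_s = 120 × 265/1152 = 27.6 V.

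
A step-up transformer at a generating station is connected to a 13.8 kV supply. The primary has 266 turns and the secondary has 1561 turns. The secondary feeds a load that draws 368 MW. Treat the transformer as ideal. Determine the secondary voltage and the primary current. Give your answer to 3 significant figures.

V_s = V_p × N_s/N_p = 13800 × 1561/266 = 80984 V.
I_s = P/V_s = 3.68×10^8/80984 = 4544.1 A.
I_p = I_s × N_s/N_p = 4544.1 × 1561/266 = 26700 A.

V_s ≈ 81000 V, I_p ≈ 26700 A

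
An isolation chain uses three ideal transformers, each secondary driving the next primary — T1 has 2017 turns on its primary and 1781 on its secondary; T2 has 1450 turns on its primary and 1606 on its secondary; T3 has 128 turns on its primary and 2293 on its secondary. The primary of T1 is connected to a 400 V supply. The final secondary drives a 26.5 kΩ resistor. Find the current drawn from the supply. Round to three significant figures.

I_supply ≈ 4.63 A

Secondary of T1: V = 400.00 × 1781/2017 = 353.20 V.
Secondary of T2: V = 353.20 × 1606/1450 = 391.20 V.
Secondary of T3: V = 391.20 × 2293/128 = 7007.9 V.
I_load = 7007.9/26500 = 0.26445 A, so P_out = 7007.9 × 0.26445 = 1853.2 W.
All ideal ⇒ P_in = P_out, so I_supply = 1853.2/400 = 4.63 A.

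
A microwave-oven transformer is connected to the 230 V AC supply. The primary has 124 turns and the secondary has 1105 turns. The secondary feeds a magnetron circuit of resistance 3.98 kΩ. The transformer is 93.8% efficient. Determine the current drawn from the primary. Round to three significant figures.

V_s = 230 × 1105/124 = 2049.6 V.
I_s = V_s/R = 2049.6/3980 = 0.51497 A.
P_out = V_s I_s = 2049.6 × 0.51497 = 1055.5 W.
P_in = P_out/η = 1055.5/0.938 = 1125.3 W.
I_p = P_in/V_p = 1125.3/230 = 4.89 A.

I_p ≈ 4.89 A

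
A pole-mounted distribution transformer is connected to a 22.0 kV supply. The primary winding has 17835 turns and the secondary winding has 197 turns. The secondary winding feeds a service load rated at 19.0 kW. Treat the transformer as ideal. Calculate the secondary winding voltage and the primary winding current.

V_s = V_p × N_s/N_p = 22000 × 197/17835 = 243.01 V.
I_s = P/V_s = 19000/243.01 = 78.188 A.
I_p = I_s × N_s/N_p = 78.188 × 197/17835 = 0.864 A.

V_s ≈ 243 V, I_p ≈ 0.864 A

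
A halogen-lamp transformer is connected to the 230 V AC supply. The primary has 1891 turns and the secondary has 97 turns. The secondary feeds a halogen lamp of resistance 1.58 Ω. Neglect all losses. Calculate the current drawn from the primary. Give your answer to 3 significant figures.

I_p ≈ 0.383 A

V_s = V_p × N_s/N_p = 230 × 97/1891 = 11.798 V.
I_s = V_s/R = 11.798/1.58 = 7.4671 A.
For an ideal transformer I_p N_p = I_s N_s, so I_p = 7.4671 × 97/1891 = 0.383 A.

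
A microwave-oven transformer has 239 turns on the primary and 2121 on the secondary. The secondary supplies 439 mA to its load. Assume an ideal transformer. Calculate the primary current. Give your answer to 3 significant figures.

For an ideal transformer I_p/I_s = N_s/N_p, so I_p = 0.439 × 2121/239 = 3.90 A.

I_p ≈ 3.90 A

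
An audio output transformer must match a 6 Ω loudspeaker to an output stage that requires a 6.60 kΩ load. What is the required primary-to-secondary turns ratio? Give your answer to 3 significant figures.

Z_p/Z_s = (N_p/N_s)², so N_p/N_s = √(6600/6) = √1100 = 33.2.

N_p/N_s ≈ 33.2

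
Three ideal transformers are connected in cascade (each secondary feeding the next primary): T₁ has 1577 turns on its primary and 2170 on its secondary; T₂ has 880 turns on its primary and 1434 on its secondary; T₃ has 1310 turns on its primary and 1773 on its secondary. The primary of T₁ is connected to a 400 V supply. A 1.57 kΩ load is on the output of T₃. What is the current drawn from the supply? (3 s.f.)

I_supply ≈ 2.35 A

Secondary of T₁: V = 400.00 × 2170/1577 = 550.41 V.
Secondary of T₂: V = 550.41 × 1434/880 = 896.92 V.
Secondary of T₃: V = 896.92 × 1773/1310 = 1213.9 V.
I_load = 1213.9/1570 = 0.77320 A, so P_out = 1213.9 × 0.77320 = 938.61 W.
All ideal ⇒ P_in = P_out, so I_supply = 938.61/400 = 2.35 A.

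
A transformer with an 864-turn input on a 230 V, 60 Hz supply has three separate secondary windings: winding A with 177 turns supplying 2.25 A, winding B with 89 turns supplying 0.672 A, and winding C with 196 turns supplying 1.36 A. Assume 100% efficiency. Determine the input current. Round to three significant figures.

V_A = 230 × 177/864 = 47.118 V; V_B = 230 × 89/864 = 23.692 V; V_C = 230 × 196/864 = 52.176 V.
P_out = V_A I_A + V_B I_B + V_C I_C = 47.118×2.25 + 23.692×0.672 + 52.176×1.36 = 106.02 + 15.921 + 70.959 = 192.90 W.
Ideal ⇒ P_in = P_out, so I_in = P_out/V_in = 192.90/230 = 0.839 A.

I_in ≈ 0.839 A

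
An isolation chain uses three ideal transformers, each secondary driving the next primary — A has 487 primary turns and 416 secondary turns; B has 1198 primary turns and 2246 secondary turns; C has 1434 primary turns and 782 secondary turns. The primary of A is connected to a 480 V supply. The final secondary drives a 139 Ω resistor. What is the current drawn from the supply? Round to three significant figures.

I_supply ≈ 2.63 A

Secondary of A: V = 480.00 × 416/487 = 410.02 V.
Secondary of B: V = 410.02 × 2246/1198 = 768.70 V.
Secondary of C: V = 768.70 × 782/1434 = 419.20 V.
I_load = 419.20/139 = 3.0158 A, so P_out = 419.20 × 3.0158 = 1264.2 W.
All ideal ⇒ P_in = P_out, so I_supply = 1264.2/480 = 2.63 A.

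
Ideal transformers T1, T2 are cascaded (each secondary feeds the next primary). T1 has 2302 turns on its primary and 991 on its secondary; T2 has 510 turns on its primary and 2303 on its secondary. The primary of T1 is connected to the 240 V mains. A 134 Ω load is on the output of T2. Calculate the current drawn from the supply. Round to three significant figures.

I_supply ≈ 6.77 A

After T1: V = 240.00 × 991/2302 = 103.32 V.
After T2: V = 103.32 × 2303/510 = 466.56 V.
I_load = 466.56/134 = 3.4818 A, so P_out = 466.56 × 3.4818 = 1624.4 W.
All ideal ⇒ P_in = P_out, so I_supply = 1624.4/240 = 6.77 A.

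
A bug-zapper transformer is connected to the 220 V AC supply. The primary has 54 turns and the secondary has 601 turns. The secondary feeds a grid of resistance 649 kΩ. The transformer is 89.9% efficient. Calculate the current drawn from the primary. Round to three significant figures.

V_s = 220 × 601/54 = 2448.5 V.
I_s = V_s/R = 2448.5/649000 = 0.0037728 A.
P_out = V_s I_s = 2448.5 × 0.0037728 = 9.2377 W.
P_in = P_out/η = 9.2377/0.899 = 10.275 W.
I_p = P_in/V_p = 10.275/220 = 0.0467 A.

I_p ≈ 0.0467 A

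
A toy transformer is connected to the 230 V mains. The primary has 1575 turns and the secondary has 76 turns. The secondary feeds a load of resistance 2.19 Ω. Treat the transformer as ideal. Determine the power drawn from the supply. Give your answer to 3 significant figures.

V_s = V_p × N_s/N_p = 230 × 76/1575 = 11.098 V.
I_s = V_s/R = 11.098/2.19 = 5.0678 A.
I_p = I_s × N_s/N_p = 5.0678 × 76/1575 = 0.24454 A.
P = V_p I_p = 230 × 0.24454 = 56.2 W.

P ≈ 56.2 W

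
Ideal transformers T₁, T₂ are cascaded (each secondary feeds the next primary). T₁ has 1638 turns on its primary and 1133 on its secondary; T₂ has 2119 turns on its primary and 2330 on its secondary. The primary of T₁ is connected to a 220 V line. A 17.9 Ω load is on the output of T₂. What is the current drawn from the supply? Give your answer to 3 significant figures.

I_supply ≈ 7.11 A

After T₁: V = 220.00 × 1133/1638 = 152.17 V.
After T₂: V = 152.17 × 2330/2119 = 167.33 V.
I_load = 167.33/17.9 = 9.3478 A, so P_out = 167.33 × 9.3478 = 1564.1 W.
All ideal ⇒ P_in = P_out, so I_supply = 1564.1/220 = 7.11 A.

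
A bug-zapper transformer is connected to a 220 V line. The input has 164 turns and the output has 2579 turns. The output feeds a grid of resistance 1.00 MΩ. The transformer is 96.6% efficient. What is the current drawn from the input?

V_out = 220 × 2579/164 = 3459.6 V.
I_out = V_out/R = 3459.6/(1.00×10^6) = 0.0034596 A.
P_out = V_out I_out = 3459.6 × 0.0034596 = 11.969 W.
P_in = P_out/η = 11.969/0.966 = 12.390 W.
I_in = P_in/V_in = 12.390/220 = 0.0563 A.

I_in ≈ 0.0563 A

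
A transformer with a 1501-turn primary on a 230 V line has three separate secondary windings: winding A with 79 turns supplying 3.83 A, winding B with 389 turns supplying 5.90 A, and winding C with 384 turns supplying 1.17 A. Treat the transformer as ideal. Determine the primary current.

V_A = 230 × 79/1501 = 12.105 V; V_B = 230 × 389/1501 = 59.607 V; V_C = 230 × 384/1501 = 58.841 V.
P_out = V_A I_A + V_B I_B + V_C I_C = 12.105×3.83 + 59.607×5.90 + 58.841×1.17 = 46.363 + 351.68 + 68.844 = 466.89 W.
Ideal ⇒ P_in = P_out, so I_p = P_out/V_p = 466.89/230 = 2.03 A.

I_p ≈ 2.03 A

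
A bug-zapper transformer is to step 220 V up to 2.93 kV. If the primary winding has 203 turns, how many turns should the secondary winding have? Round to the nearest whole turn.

N_s = 2704 turns

N_s/N_p = V_s/V_p, so N_s = 203 × 2930/220 = 2703.6 ≈ 2704 turns.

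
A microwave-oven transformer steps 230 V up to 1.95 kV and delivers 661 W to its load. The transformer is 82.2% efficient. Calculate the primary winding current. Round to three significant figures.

I_p ≈ 3.50 A

P_in = P_out/η = 661/0.822 = 804.14 W.
I_p = P_in/V_p = 804.14/230 = 3.50 A.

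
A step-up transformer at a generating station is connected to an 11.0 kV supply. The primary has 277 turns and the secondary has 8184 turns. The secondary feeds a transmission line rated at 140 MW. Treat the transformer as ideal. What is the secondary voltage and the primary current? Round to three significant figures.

V_s = V_p × N_s/N_p = 11000 × 8184/277 = 325000 V.
I_s = P/V_s = 1.40×10^8/325000 = 430.77 A.
I_p = I_s × N_s/N_p = 430.77 × 8184/277 = 12700 A.

V_s ≈ 325000 V, I_p ≈ 12700 A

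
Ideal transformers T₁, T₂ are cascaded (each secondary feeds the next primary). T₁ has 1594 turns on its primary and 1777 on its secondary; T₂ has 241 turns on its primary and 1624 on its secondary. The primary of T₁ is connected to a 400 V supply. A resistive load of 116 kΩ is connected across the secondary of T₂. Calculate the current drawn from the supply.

I_supply ≈ 0.195 A

Secondary of T₁: V = 400.00 × 1777/1594 = 445.92 V.
Secondary of T₂: V = 445.92 × 1624/241 = 3004.9 V.
I_load = 3004.9/116000 = 0.025904 A, so P_out = 3004.9 × 0.025904 = 77.839 W.
All ideal ⇒ P_in = P_out, so I_supply = 77.839/400 = 0.195 A.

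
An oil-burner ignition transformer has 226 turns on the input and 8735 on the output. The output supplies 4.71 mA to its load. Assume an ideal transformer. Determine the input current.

For an ideal transformer I_in/I_out = N_out/N_in, so I_in = 0.00471 × 8735/226 = 0.182 A.

I_in ≈ 0.182 A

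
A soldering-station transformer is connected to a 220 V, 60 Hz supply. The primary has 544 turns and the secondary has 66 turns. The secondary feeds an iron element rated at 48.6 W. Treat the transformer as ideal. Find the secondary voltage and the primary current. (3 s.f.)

V_s = V_p × N_s/N_p = 220 × 66/544 = 26.691 V.
I_s = P/V_s = 48.6/26.691 = 1.8208 A.
I_p = I_s × N_s/N_p = 1.8208 × 66/544 = 0.221 A.

V_s ≈ 26.7 V, I_p ≈ 0.221 A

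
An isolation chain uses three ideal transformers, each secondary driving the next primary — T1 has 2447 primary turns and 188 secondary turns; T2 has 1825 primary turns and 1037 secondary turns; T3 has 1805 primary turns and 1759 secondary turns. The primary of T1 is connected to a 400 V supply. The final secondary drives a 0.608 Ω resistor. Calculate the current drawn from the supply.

I_supply ≈ 1.19 A

After T1: V = 400.00 × 188/2447 = 30.732 V.
After T2: V = 30.732 × 1037/1825 = 17.462 V.
After T3: V = 17.462 × 1759/1805 = 17.017 V.
I_load = 17.017/0.608 = 27.989 A, so P_out = 17.017 × 27.989 = 476.29 W.
All ideal ⇒ P_in = P_out, so I_supply = 476.29/400 = 1.19 A.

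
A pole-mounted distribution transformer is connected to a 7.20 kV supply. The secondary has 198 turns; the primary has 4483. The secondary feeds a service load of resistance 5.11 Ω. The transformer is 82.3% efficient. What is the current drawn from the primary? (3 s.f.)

V_s = 7200 × 198/4483 = 318.00 V.
I_s = V_s/R = 318.00/5.11 = 62.231 A.
P_out = V_s I_s = 318.00 × 62.231 = 19790 W.
P_in = P_out/η = 19790/0.823 = 24046 W.
I_p = P_in/V_p = 24046/7200 = 3.34 A.

I_p ≈ 3.34 A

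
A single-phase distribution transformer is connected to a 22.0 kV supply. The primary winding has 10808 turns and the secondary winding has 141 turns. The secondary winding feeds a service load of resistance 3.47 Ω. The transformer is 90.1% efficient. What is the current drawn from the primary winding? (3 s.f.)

V_s = 22000 × 141/10808 = 287.01 V.
I_s = V_s/R = 287.01/3.47 = 82.712 A.
P_out = V_s I_s = 287.01 × 82.712 = 23739 W.
P_in = P_out/η = 23739/0.901 = 26347 W.
I_p = P_in/V_p = 26347/22000 = 1.20 A.

I_p ≈ 1.20 A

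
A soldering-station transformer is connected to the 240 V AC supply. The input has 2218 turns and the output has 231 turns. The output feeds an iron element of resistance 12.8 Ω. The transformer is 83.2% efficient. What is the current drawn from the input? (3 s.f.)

I_in ≈ 0.244 A

V_out = 240 × 231/2218 = 24.995 V.
I_out = V_out/R = 24.995/12.8 = 1.9528 A.
P_out = V_out I_out = 24.995 × 1.9528 = 48.811 W.
P_in = P_out/η = 48.811/0.832 = 58.666 W.
I_in = P_in/V_in = 58.666/240 = 0.244 A.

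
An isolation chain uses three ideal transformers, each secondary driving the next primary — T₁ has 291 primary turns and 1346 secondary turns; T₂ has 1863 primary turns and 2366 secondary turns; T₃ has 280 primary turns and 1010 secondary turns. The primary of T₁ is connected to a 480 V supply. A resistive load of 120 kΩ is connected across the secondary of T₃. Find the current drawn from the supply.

I_supply ≈ 1.80 A

Secondary of T₁: V = 480.00 × 1346/291 = 2220.2 V.
Secondary of T₂: V = 2220.2 × 2366/1863 = 2819.6 V.
Secondary of T₃: V = 2819.6 × 1010/280 = 10171 V.
I_load = 10171/120000 = 0.084757 A, so P_out = 10171 × 0.084757 = 862.06 W.
All ideal ⇒ P_in = P_out, so I_supply = 862.06/480 = 1.80 A.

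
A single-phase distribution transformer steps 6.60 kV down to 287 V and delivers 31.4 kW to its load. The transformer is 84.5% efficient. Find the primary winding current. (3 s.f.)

I_p ≈ 5.63 A

P_in = P_out/η = 31400/0.845 = 37160 W.
I_p = P_in/V_p = 37160/6600 = 5.63 A.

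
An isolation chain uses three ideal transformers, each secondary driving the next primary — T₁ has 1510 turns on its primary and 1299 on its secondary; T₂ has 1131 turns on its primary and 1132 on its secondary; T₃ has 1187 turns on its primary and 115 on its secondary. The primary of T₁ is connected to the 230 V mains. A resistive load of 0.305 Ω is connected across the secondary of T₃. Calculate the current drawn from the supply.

I_supply ≈ 5.25 A

Secondary of T₁: V = 230.00 × 1299/1510 = 197.86 V.
Secondary of T₂: V = 197.86 × 1132/1131 = 198.04 V.
Secondary of T₃: V = 198.04 × 115/1187 = 19.186 V.
I_load = 19.186/0.305 = 62.906 A, so P_out = 19.186 × 62.906 = 1206.9 W.
All ideal ⇒ P_in = P_out, so I_supply = 1206.9/230 = 5.25 A.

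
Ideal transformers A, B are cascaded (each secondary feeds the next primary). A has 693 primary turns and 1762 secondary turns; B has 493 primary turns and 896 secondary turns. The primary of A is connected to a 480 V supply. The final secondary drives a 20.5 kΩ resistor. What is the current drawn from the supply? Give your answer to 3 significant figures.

I_supply ≈ 0.500 A

After A: V = 480.00 × 1762/693 = 1220.4 V.
After B: V = 1220.4 × 896/493 = 2218.1 V.
I_load = 2218.1/20500 = 0.10820 A, so P_out = 2218.1 × 0.10820 = 239.99 W.
All ideal ⇒ P_in = P_out, so I_supply = 239.99/480 = 0.500 A.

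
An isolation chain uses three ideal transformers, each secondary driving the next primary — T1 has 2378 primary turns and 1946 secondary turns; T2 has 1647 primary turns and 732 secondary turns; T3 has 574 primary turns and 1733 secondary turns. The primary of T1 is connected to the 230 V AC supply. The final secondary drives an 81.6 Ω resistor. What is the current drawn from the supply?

After T1: V = 230.00 × 1946/2378 = 188.22 V.
After T2: V = 188.22 × 732/1647 = 83.652 V.
After T3: V = 83.652 × 1733/574 = 252.56 V.
I_load = 252.56/81.6 = 3.0951 A, so P_out = 252.56 × 3.0951 = 781.69 W.
All ideal ⇒ P_in = P_out, so I_supply = 781.69/230 = 3.40 A.

I_supply ≈ 3.40 A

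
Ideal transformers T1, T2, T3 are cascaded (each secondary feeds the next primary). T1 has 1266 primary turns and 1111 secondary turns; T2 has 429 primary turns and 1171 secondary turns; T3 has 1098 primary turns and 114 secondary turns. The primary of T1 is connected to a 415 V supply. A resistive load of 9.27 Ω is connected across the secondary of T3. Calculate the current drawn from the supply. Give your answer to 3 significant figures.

I_supply ≈ 2.77 A

Secondary of T1: V = 415.00 × 1111/1266 = 364.19 V.
Secondary of T2: V = 364.19 × 1171/429 = 994.10 V.
Secondary of T3: V = 994.10 × 114/1098 = 103.21 V.
I_load = 103.21/9.27 = 11.134 A, so P_out = 103.21 × 11.134 = 1149.2 W.
All ideal ⇒ P_in = P_out, so I_supply = 1149.2/415 = 2.77 A.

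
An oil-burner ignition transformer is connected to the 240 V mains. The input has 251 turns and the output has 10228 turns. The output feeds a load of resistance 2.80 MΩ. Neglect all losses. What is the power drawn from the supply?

P ≈ 34.2 W

V_out = V_in × N_out/N_in = 240 × 10228/251 = 9779.8 V.
I_out = V_out/R = 9779.8/(2.80×10^6) = 0.0034928 A.
I_in = I_out × N_out/N_in = 0.0034928 × 10228/251 = 0.14233 A.
P = V_in I_in = 240 × 0.14233 = 34.2 W.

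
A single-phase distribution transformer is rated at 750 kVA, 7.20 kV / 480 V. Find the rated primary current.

I_p ≈ 104 A

I_p = S/V_p = 750000/7200 = 104 A.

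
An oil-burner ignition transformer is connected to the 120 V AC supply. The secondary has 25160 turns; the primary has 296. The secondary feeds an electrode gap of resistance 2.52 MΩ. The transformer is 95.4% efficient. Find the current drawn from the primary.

V_s = 120 × 25160/296 = 10200 V.
I_s = V_s/R = 10200/(2.52×10^6) = 0.0040476 A.
P_out = V_s I_s = 10200 × 0.0040476 = 41.286 W.
P_in = P_out/η = 41.286/0.954 = 43.276 W.
I_p = P_in/V_p = 43.276/120 = 0.361 A.

I_p ≈ 0.361 A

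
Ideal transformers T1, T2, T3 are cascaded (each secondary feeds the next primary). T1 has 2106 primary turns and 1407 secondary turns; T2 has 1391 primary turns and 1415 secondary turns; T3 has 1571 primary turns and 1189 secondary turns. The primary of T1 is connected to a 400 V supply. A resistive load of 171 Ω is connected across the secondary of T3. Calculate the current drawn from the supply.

Secondary of T1: V = 400.00 × 1407/2106 = 267.24 V.
Secondary of T2: V = 267.24 × 1415/1391 = 271.85 V.
Secondary of T3: V = 271.85 × 1189/1571 = 205.75 V.
I_load = 205.75/171 = 1.2032 A, so P_out = 205.75 × 1.2032 = 247.55 W.
All ideal ⇒ P_in = P_out, so I_supply = 247.55/400 = 0.619 A.

I_supply ≈ 0.619 A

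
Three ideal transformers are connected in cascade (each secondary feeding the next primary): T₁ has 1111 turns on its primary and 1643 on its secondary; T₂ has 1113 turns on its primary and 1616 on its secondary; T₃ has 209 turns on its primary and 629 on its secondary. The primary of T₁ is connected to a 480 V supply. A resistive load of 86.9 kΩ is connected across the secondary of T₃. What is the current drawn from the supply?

I_supply ≈ 0.231 A

Secondary of T₁: V = 480.00 × 1643/1111 = 709.85 V.
Secondary of T₂: V = 709.85 × 1616/1113 = 1030.6 V.
Secondary of T₃: V = 1030.6 × 629/209 = 3101.8 V.
I_load = 3101.8/86900 = 0.035694 A, so P_out = 3101.8 × 0.035694 = 110.72 W.
All ideal ⇒ P_in = P_out, so I_supply = 110.72/480 = 0.231 A.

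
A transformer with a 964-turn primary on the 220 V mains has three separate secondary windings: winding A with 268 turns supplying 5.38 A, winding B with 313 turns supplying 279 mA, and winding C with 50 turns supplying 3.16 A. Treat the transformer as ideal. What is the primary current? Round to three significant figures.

V_A = 220 × 268/964 = 61.162 V; V_B = 220 × 313/964 = 71.432 V; V_C = 220 × 50/964 = 11.411 V.
P_out = V_A I_A + V_B I_B + V_C I_C = 61.162×5.38 + 71.432×0.279 + 11.411×3.16 = 329.05 + 19.929 + 36.058 = 385.04 W.
Ideal ⇒ P_in = P_out, so I_p = P_out/V_p = 385.04/220 = 1.75 A.

I_p ≈ 1.75 A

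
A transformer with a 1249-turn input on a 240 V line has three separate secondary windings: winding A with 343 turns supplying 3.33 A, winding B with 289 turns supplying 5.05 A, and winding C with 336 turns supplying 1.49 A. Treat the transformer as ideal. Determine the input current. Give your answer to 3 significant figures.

V_A = 240 × 343/1249 = 65.909 V; V_B = 240 × 289/1249 = 55.532 V; V_C = 240 × 336/1249 = 64.564 V.
P_out = V_A I_A + V_B I_B + V_C I_C = 65.909×3.33 + 55.532×5.05 + 64.564×1.49 = 219.48 + 280.44 + 96.200 = 596.11 W.
Ideal ⇒ P_in = P_out, so I_in = P_out/V_in = 596.11/240 = 2.48 A.

I_in ≈ 2.48 A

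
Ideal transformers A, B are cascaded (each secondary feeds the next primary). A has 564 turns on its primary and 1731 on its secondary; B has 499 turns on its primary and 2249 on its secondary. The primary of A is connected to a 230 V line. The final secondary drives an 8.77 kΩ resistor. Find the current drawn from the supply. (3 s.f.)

I_supply ≈ 5.02 A

Secondary of A: V = 230.00 × 1731/564 = 705.90 V.
Secondary of B: V = 705.90 × 2249/499 = 3181.5 V.
I_load = 3181.5/8770 = 0.36277 A, so P_out = 3181.5 × 0.36277 = 1154.2 W.
All ideal ⇒ P_in = P_out, so I_supply = 1154.2/230 = 5.02 A.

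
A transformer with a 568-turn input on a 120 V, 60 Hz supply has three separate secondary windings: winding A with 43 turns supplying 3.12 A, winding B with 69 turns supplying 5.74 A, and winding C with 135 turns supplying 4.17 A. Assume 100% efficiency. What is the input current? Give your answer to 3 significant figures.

V_A = 120 × 43/568 = 9.0845 V; V_B = 120 × 69/568 = 14.577 V; V_C = 120 × 135/568 = 28.521 V.
P_out = V_A I_A + V_B I_B + V_C I_C = 9.0845×3.12 + 14.577×5.74 + 28.521×4.17 = 28.344 + 83.675 + 118.93 = 230.95 W.
Ideal ⇒ P_in = P_out, so I_in = P_out/V_in = 230.95/120 = 1.92 A.

I_in ≈ 1.92 A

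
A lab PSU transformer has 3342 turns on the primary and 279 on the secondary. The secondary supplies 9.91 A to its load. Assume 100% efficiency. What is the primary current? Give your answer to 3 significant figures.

I_p ≈ 0.827 A

For an ideal transformer I_p/I_s = N_s/N_p, so I_p = 9.91 × 279/3342 = 0.827 A.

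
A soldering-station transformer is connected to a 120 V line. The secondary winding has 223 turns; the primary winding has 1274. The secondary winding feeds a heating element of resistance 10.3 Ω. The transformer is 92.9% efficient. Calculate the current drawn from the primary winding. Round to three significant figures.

I_p ≈ 0.384 A

V_s = 120 × 223/1274 = 21.005 V.
I_s = V_s/R = 21.005/10.3 = 2.0393 A.
P_out = V_s I_s = 21.005 × 2.0393 = 42.835 W.
P_in = P_out/η = 42.835/0.929 = 46.108 W.
I_p = P_in/V_p = 46.108/120 = 0.384 A.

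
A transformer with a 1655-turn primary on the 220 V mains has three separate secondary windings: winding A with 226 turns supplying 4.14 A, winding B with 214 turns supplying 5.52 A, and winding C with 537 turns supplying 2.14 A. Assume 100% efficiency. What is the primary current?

I_p ≈ 1.97 A

V_A = 220 × 226/1655 = 30.042 V; V_B = 220 × 214/1655 = 28.447 V; V_C = 220 × 537/1655 = 71.384 V.
P_out = V_A I_A + V_B I_B + V_C I_C = 30.042×4.14 + 28.447×5.52 + 71.384×2.14 = 124.38 + 157.03 + 152.76 = 434.16 W.
Ideal ⇒ P_in = P_out, so I_p = P_out/V_p = 434.16/220 = 1.97 A.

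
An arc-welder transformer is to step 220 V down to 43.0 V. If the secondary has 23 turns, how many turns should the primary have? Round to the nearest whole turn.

N_p/N_s = V_p/V_s, so N_p = 23 × 220/43.0 = 117.7 ≈ 118 turns.

N_p = 118 turns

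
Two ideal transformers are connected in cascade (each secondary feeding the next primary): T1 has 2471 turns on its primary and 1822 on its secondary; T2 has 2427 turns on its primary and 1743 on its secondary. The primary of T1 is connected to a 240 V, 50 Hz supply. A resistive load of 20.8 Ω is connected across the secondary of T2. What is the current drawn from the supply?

After T1: V = 240.00 × 1822/2471 = 176.96 V.
After T2: V = 176.96 × 1743/2427 = 127.09 V.
I_load = 127.09/20.8 = 6.1101 A, so P_out = 127.09 × 6.1101 = 776.54 W.
All ideal ⇒ P_in = P_out, so I_supply = 776.54/240 = 3.24 A.

I_supply ≈ 3.24 A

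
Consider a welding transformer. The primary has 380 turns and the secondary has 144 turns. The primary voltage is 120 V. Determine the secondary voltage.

V_s ≈ 45.5 V

V_s/V_p = N_s/N_p, so V_s = 120 × 144/380 = 45.5 V.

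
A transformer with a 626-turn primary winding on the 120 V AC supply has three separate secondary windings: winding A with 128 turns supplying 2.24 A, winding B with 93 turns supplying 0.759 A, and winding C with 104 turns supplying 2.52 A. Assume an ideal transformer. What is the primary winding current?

I_p ≈ 0.989 A

V_A = 120 × 128/626 = 24.537 V; V_B = 120 × 93/626 = 17.827 V; V_C = 120 × 104/626 = 19.936 V.
P_out = V_A I_A + V_B I_B + V_C I_C = 24.537×2.24 + 17.827×0.759 + 19.936×2.52 = 54.962 + 13.531 + 50.239 = 118.73 W.
Ideal ⇒ P_in = P_out, so I_p = P_out/V_p = 118.73/120 = 0.989 A.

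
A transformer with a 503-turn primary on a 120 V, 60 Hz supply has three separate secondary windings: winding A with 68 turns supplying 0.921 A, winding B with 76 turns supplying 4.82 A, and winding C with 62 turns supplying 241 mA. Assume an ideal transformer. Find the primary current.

V_A = 120 × 68/503 = 16.223 V; V_B = 120 × 76/503 = 18.131 V; V_C = 120 × 62/503 = 14.791 V.
P_out = V_A I_A + V_B I_B + V_C I_C = 16.223×0.921 + 18.131×4.82 + 14.791×0.241 = 14.941 + 87.392 + 3.5647 = 105.90 W.
Ideal ⇒ P_in = P_out, so I_p = P_out/V_p = 105.90/120 = 0.882 A.

I_p ≈ 0.882 A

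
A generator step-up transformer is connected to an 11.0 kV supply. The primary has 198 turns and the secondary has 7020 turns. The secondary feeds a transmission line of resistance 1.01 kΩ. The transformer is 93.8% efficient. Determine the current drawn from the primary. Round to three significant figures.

V_s = 11000 × 7020/198 = 390000 V.
I_s = V_s/R = 390000/1010 = 386.14 A.
P_out = V_s I_s = 390000 × 386.14 = 1.5059×10^8 W.
P_in = P_out/η = 1.5059×10^8/0.938 = 1.6055×10^8 W.
I_p = P_in/V_p = 1.6055×10^8/11000 = 14600 A.

I_p ≈ 14600 A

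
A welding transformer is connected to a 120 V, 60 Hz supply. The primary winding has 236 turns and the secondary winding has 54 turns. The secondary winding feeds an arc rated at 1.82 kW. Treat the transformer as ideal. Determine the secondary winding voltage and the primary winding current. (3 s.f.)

V_s = V_p × N_s/N_p = 120 × 54/236 = 27.458 V.
I_s = P/V_s = 1820/27.458 = 66.284 A.
I_p = I_s × N_s/N_p = 66.284 × 54/236 = 15.2 A.

V_s ≈ 27.5 V, I_p ≈ 15.2 A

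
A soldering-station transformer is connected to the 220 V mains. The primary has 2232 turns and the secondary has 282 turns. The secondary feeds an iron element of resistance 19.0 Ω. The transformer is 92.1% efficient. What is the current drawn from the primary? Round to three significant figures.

I_p ≈ 0.201 A

V_s = 220 × 282/2232 = 27.796 V.
I_s = V_s/R = 27.796/19.0 = 1.4629 A.
P_out = V_s I_s = 27.796 × 1.4629 = 40.663 W.
P_in = P_out/η = 40.663/0.921 = 44.151 W.
I_p = P_in/V_p = 44.151/220 = 0.201 A.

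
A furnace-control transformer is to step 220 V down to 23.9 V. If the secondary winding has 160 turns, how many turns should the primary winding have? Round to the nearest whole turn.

N_p = 1473 turns

N_p/N_s = V_p/V_s, so N_p = 160 × 220/23.9 = 1472.8 ≈ 1473 turns.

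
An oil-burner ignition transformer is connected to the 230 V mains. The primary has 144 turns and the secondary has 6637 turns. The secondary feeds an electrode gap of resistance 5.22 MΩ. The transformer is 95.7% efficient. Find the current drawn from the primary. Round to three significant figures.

V_s = 230 × 6637/144 = 10601 V.
I_s = V_s/R = 10601/(5.22×10^6) = 0.0020308 A.
P_out = V_s I_s = 10601 × 0.0020308 = 21.528 W.
P_in = P_out/η = 21.528/0.957 = 22.495 W.
I_p = P_in/V_p = 22.495/230 = 0.0978 A.

I_p ≈ 0.0978 A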